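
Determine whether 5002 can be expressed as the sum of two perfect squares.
39² + 59² (a=39, b=59)

Factorization: 5002 = 2 × 41 × 61
By Fermat: n is sum of two squares iff every prime p ≡ 3 (mod 4) appears to even power.
All primes ≡ 3 (mod 4) appear to even power.
Search a = 0, 1, 2, … for 5002 - a² a perfect square: first hit at a = 39: 5002 - 1521 = 3481 = 59².
5002 = 39² + 59² = 1521 + 3481 ✓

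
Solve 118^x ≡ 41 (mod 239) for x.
57

Baby-step giant-step with step n = ⌈√239⌉ = 16.
Baby steps 118^j mod 239 (j:value) for j=0..15: 0:1, 1:118, 2:62, 3:146, 4:20, 5:209, 6:45, 7:52, 8:161, 9:117, 10:183, 11:84, 12:113, 13:189, 14:75, 15:7.
Giant-step multiplier: 118^(-16) ≡ 118^(238-16) = 118^222 ≡ 182 (mod 239).
Giant steps γ_i = 41·182^i mod 239: γ_0=41, γ_1=53, γ_2=86, γ_3=117 (in table at j=9).
x = i·n + j = 3·16 + 9 = 57.
Check: 118^57 ≡ 41 (mod 239).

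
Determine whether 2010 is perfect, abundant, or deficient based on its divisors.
abundant

Proper divisors of 2010: sum = 1 + 2 + 3 + 5 + 6 + 10 + 15 + 30 + 67 + 134 + 201 + 335 + 402 + 670 + 1005 = 2886
Since 2886 > 2010, 2010 is abundant.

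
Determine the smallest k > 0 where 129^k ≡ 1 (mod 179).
89

179 is prime, so ord(129) divides φ(179) = 178.
Divisors of 178: 1, 2, 89, 178.
Repeated squaring: 129^1 ≡ 129, 129^2 ≡ 173, 129^4 ≡ 36, 129^8 ≡ 43, 129^16 ≡ 59, 129^32 ≡ 80, 129^64 ≡ 135, 129^128 ≡ 146 (mod 179).
Test 129^d mod 179 for each divisor d in increasing order:
129^1 ≡ 129
129^2 ≡ 173
129^89 = 129^64·129^16·129^8·129^1 ≡ 1  ← first divisor giving 1
The order is 89.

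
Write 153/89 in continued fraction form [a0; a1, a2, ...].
[1; 1, 2, 1, 1, 3, 1, 2]

Euclidean algorithm steps:
153 = 1 × 89 + 64
89 = 1 × 64 + 25
64 = 2 × 25 + 14
25 = 1 × 14 + 11
14 = 1 × 11 + 3
11 = 3 × 3 + 2
3 = 1 × 2 + 1
2 = 2 × 1 + 0
Continued fraction: [1; 1, 2, 1, 1, 3, 1, 2]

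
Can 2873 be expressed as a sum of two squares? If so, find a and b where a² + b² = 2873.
8² + 53² (a=8, b=53)

Factorization: 2873 = 13^2 × 17
By Fermat: n is sum of two squares iff every prime p ≡ 3 (mod 4) appears to even power.
All primes ≡ 3 (mod 4) appear to even power.
Search a = 0, 1, 2, … for 2873 - a² a perfect square: first hit at a = 8: 2873 - 64 = 2809 = 53².
2873 = 8² + 53² = 64 + 2809 ✓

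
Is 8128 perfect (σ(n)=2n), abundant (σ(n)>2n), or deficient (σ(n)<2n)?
perfect

Proper divisors of 8128: sum = 1 + 2 + 4 + 8 + 16 + 32 + 64 + 127 + 254 + 508 + 1016 + 2032 + 4064 = 8128
Since 8128 = 8128, 8128 is perfect.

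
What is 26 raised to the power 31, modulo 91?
26

Repeated squaring. Binary of 31 = 11111.
26^1 ≡ 26 (mod 91); 26^2 ≡ 39 (mod 91); 26^4 ≡ 65 (mod 91); 26^8 ≡ 39 (mod 91); 26^16 ≡ 65 (mod 91)
26^31 = 26^1 × 26^2 × 26^4 × 26^8 × 26^16 ≡ 26 (mod 91)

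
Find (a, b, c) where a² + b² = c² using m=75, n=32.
(4601, 4800, 6649)

Euclid's formula: a = m² - n², b = 2mn, c = m² + n²
m = 75, n = 32
a = 75² - 32² = 5625 - 1024 = 4601
b = 2 × 75 × 32 = 4800
c = 75² + 32² = 5625 + 1024 = 6649
Verification: 4601² + 4800² = 21169201 + 23040000 = 44209201 = 6649² ✓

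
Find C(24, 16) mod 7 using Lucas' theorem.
2

Using Lucas' theorem:
Write n=24 and k=16 in base 7:
n in base 7: [3, 3]
k in base 7: [2, 2]
C(24,16) mod 7 = ∏ C(n_i, k_i) mod 7
Digit binomials (mod 7): C(3,2) = 3; C(3,2) = 3
Product: 3 × 3 = 9 ≡ 2 (mod 7)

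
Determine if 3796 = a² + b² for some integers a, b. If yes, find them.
14² + 60² (a=14, b=60)

Factorization: 3796 = 2^2 × 13 × 73
By Fermat: n is sum of two squares iff every prime p ≡ 3 (mod 4) appears to even power.
All primes ≡ 3 (mod 4) appear to even power.
Search a = 0, 1, 2, … for 3796 - a² a perfect square: first hit at a = 14: 3796 - 196 = 3600 = 60².
3796 = 14² + 60² = 196 + 3600 ✓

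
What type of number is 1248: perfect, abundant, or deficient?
abundant

Proper divisors of 1248: sum = 1 + 2 + 3 + 4 + 6 + 8 + 12 + 13 + ... + 208 + 312 + 416 + 624 (23 divisors) = 2280
Since 2280 > 1248, 1248 is abundant.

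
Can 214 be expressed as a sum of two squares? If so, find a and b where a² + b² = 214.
Not possible

Factorization: 214 = 2 × 107
By Fermat: n is sum of two squares iff every prime p ≡ 3 (mod 4) appears to even power.
Prime(s) ≡ 3 (mod 4) with odd exponent: [(107, 1)]
Therefore 214 cannot be expressed as a² + b².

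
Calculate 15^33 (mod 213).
6

Repeated squaring. Binary of 33 = 100001.
15^1 ≡ 15 (mod 213); 15^2 ≡ 12 (mod 213); 15^4 ≡ 144 (mod 213); 15^8 ≡ 75 (mod 213); 15^16 ≡ 87 (mod 213); 15^32 ≡ 114 (mod 213)
15^33 = 15^1 × 15^32 ≡ 6 (mod 213)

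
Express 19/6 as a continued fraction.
[3; 6]

Euclidean algorithm steps:
19 = 3 × 6 + 1
6 = 6 × 1 + 0
Continued fraction: [3; 6]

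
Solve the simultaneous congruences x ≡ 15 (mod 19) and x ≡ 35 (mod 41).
281

Using Chinese Remainder Theorem:
M = 19 × 41 = 779
M1 = 41, M2 = 19
y1 = 41^(-1) mod 19 = 13
y2 = 19^(-1) mod 41 = 13
x = (15×41×13 + 35×19×13) mod 779 = 281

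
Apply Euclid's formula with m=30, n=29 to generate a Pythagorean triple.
(59, 1740, 1741)

Euclid's formula: a = m² - n², b = 2mn, c = m² + n²
m = 30, n = 29
a = 30² - 29² = 900 - 841 = 59
b = 2 × 30 × 29 = 1740
c = 30² + 29² = 900 + 841 = 1741
Verification: 59² + 1740² = 3481 + 3027600 = 3031081 = 1741² ✓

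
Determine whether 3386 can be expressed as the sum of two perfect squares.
19² + 55² (a=19, b=55)

Factorization: 3386 = 2 × 1693
By Fermat: n is sum of two squares iff every prime p ≡ 3 (mod 4) appears to even power.
All primes ≡ 3 (mod 4) appear to even power.
Search a = 0, 1, 2, … for 3386 - a² a perfect square: first hit at a = 19: 3386 - 361 = 3025 = 55².
3386 = 19² + 55² = 361 + 3025 ✓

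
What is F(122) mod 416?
81

Matrix identity: Q^n = [[F_(n+1), F_n], [F_n, F_(n-1)]] with Q = [[1,1],[1,0]].
n = 122 = 1111010₂. Square-and-multiply, entries mod 416:
Q^1 = [[1,1],[1,0]]
Q^3 = (Q^1)²·Q = [[3,2],[2,1]]
Q^7 = (Q^3)²·Q = [[21,13],[13,8]]
Q^15 = (Q^7)²·Q = [[155,194],[194,377]]
Q^30 = (Q^15)² = [[93,40],[40,53]]
Q^61 = (Q^30)²·Q = [[281,265],[265,16]]
Q^122 = (Q^61)² = [[258,81],[81,177]]
F_122 mod 416 = Q^122[0][1] = 81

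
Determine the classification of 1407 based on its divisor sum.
deficient

Proper divisors of 1407: sum = 1 + 3 + 7 + 21 + 67 + 201 + 469 = 769
Since 769 < 1407, 1407 is deficient.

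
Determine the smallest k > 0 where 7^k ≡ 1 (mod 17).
16

17 is prime, so ord(7) divides φ(17) = 16.
Divisors of 16: 1, 2, 4, 8, 16.
Repeated squaring: 7^1 ≡ 7, 7^2 ≡ 15, 7^4 ≡ 4, 7^8 ≡ 16, 7^16 ≡ 1 (mod 17).
Test 7^d mod 17 for each divisor d in increasing order:
7^1 ≡ 7
7^2 ≡ 15
7^4 ≡ 4
7^8 ≡ 16
7^16 ≡ 1  ← first divisor giving 1
The order is 16.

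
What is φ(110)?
40

110 = 2 × 5 × 11
φ(n) = n × ∏(1 - 1/p) for each prime p dividing n
φ(110) = 110 × (1 - 1/2) × (1 - 1/5) × (1 - 1/11) = 40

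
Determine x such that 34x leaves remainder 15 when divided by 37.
x ≡ 32 (mod 37)

gcd(34, 37) = 1, which divides 15, so solutions exist.
Find 34^(-1) mod 37 by the extended Euclidean algorithm:
37 = 1 × 34 + 3  ⟹  3 = (1)·37 + (-1)·34
34 = 11 × 3 + 1  ⟹  1 = (-11)·37 + (12)·34
So (12)·34 ≡ 1 (mod 37), i.e. 34^(-1) ≡ 12 (mod 37).
x ≡ 12 × 15 = 180 ≡ 32 (mod 37).
Check: 34 × 32 = 1088 ≡ 15 (mod 37).
Unique solution: x ≡ 32 (mod 37)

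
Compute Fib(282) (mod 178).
92

Matrix identity: Q^n = [[F_(n+1), F_n], [F_n, F_(n-1)]] with Q = [[1,1],[1,0]].
n = 282 = 100011010₂. Square-and-multiply, entries mod 178:
Q^1 = [[1,1],[1,0]]
Q^2 = (Q^1)² = [[2,1],[1,1]]
Q^4 = (Q^2)² = [[5,3],[3,2]]
Q^8 = (Q^4)² = [[34,21],[21,13]]
Q^17 = (Q^8)²·Q = [[92,173],[173,97]]
Q^35 = (Q^17)²·Q = [[68,123],[123,123]]
Q^70 = (Q^35)² = [[173,175],[175,176]]
Q^141 = (Q^70)²·Q = [[55,34],[34,21]]
Q^282 = (Q^141)² = [[87,92],[92,173]]
F_282 mod 178 = Q^282[0][1] = 92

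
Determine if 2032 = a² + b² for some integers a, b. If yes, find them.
Not possible

Factorization: 2032 = 2^4 × 127
By Fermat: n is sum of two squares iff every prime p ≡ 3 (mod 4) appears to even power.
Prime(s) ≡ 3 (mod 4) with odd exponent: [(127, 1)]
Therefore 2032 cannot be expressed as a² + b².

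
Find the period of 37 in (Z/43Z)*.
6

43 is prime, so ord(37) divides φ(43) = 42.
Divisors of 42: 1, 2, 3, 6, 7, 14, 21, 42.
Repeated squaring: 37^1 ≡ 37, 37^2 ≡ 36, 37^4 ≡ 6, 37^8 ≡ 36, 37^16 ≡ 6, 37^32 ≡ 36 (mod 43).
Test 37^d mod 43 for each divisor d in increasing order:
37^1 ≡ 37
37^2 ≡ 36
37^3 = 37^2·37^1 ≡ 42
37^6 = 37^4·37^2 ≡ 1  ← first divisor giving 1
The order is 6.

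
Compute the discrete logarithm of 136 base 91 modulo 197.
166

Baby-step giant-step with step n = ⌈√197⌉ = 15.
Baby steps 91^j mod 197 (j:value) for j=0..14: 0:1, 1:91, 2:7, 3:46, 4:49, 5:125, 6:146, 7:87, 8:37, 9:18, 10:62, 11:126, 12:40, 13:94, 14:83.
Giant-step multiplier: 91^(-15) ≡ 91^(196-15) = 91^181 ≡ 50 (mod 197).
Giant steps γ_i = 136·50^i mod 197: γ_0=136, γ_1=102, γ_2=175, γ_3=82, γ_4=160, γ_5=120, γ_6=90, γ_7=166, γ_8=26, γ_9=118, γ_10=187, γ_11=91 (in table at j=1).
x = i·n + j = 11·15 + 1 = 166.
Check: 91^166 ≡ 136 (mod 197).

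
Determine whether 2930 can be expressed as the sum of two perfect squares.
11² + 53² (a=11, b=53)

Factorization: 2930 = 2 × 5 × 293
By Fermat: n is sum of two squares iff every prime p ≡ 3 (mod 4) appears to even power.
All primes ≡ 3 (mod 4) appear to even power.
Search a = 0, 1, 2, … for 2930 - a² a perfect square: first hit at a = 11: 2930 - 121 = 2809 = 53².
2930 = 11² + 53² = 121 + 2809 ✓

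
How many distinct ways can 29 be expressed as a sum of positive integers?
4565

p(n) counts ways to write n as a sum of positive integers (order ignored).
Euler's pentagonal recurrence: p(k) = p(k-1) + p(k-2) - p(k-5) - p(k-7) + p(k-12) + p(k-15) - ... (offsets j(3j∓1)/2, signs ++--, p(0)=1, p(<0)=0).
DP table for k = 0..28: p(0)=1, p(1)=1, p(2)=2, p(3)=3, p(4)=5, p(5)=7, p(6)=11, p(7)=15, p(8)=22, p(9)=30, p(10)=42, p(11)=56, p(12)=77, p(13)=101, p(14)=135, p(15)=176, p(16)=231, p(17)=297, p(18)=385, p(19)=490, p(20)=627, p(21)=792, p(22)=1002, p(23)=1255, p(24)=1575, p(25)=1958, p(26)=2436, p(27)=3010, p(28)=3718.
Final step: p(29) = p(28) + p(27) - p(24) - p(22) + p(17) + p(14) - p(7) - p(3)
= 3718 + 3010 - 1575 - 1002 + 297 + 135 - 15 - 3
= 4565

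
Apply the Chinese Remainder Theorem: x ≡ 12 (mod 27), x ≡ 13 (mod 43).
228

Using Chinese Remainder Theorem:
M = 27 × 43 = 1161
M1 = 43, M2 = 27
y1 = 43^(-1) mod 27 = 22
y2 = 27^(-1) mod 43 = 8
x = (12×43×22 + 13×27×8) mod 1161 = 228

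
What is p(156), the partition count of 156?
73232243759

p(n) counts ways to write n as a sum of positive integers (order ignored).
Euler's pentagonal recurrence: p(k) = p(k-1) + p(k-2) - p(k-5) - p(k-7) + p(k-12) + p(k-15) - ... (offsets j(3j∓1)/2, signs ++--, p(0)=1, p(<0)=0).
DP table for k = 0..155: p(0)=1, p(1)=1, p(2)=2, p(3)=3, p(4)=5, p(5)=7, p(6)=11, p(7)=15, p(8)=22, p(9)=30, p(10)=42, p(11)=56, p(12)=77, p(13)=101, p(14)=135, p(15)=176, p(16)=231, p(17)=297, p(18)=385, p(19)=490, p(20)=627, p(21)=792, p(22)=1002, p(23)=1255, p(24)=1575, p(25)=1958, p(26)=2436, p(27)=3010, p(28)=3718, p(29)=4565, p(30)=5604, p(31)=6842, p(32)=8349, p(33)=10143, p(34)=12310, p(35)=14883, p(36)=17977, p(37)=21637, p(38)=26015, p(39)=31185, p(40)=37338, p(41)=44583, p(42)=53174, p(43)=63261, p(44)=75175, p(45)=89134, p(46)=105558, p(47)=124754, p(48)=147273, p(49)=173525, p(50)=204226, p(51)=239943, p(52)=281589, p(53)=329931, p(54)=386155, p(55)=451276, p(56)=526823, p(57)=614154, p(58)=715220, p(59)=831820, p(60)=966467, p(61)=1121505, p(62)=1300156, p(63)=1505499, p(64)=1741630, p(65)=2012558, p(66)=2323520, p(67)=2679689, p(68)=3087735, p(69)=3554345, p(70)=4087968, p(71)=4697205, p(72)=5392783, p(73)=6185689, p(74)=7089500, p(75)=8118264, p(76)=9289091, p(77)=10619863, p(78)=12132164, p(79)=13848650, p(80)=15796476, p(81)=18004327, p(82)=20506255, p(83)=23338469, p(84)=26543660, p(85)=30167357, p(86)=34262962, p(87)=38887673, p(88)=44108109, p(89)=49995925, p(90)=56634173, p(91)=64112359, p(92)=72533807, p(93)=82010177, p(94)=92669720, p(95)=104651419, p(96)=118114304, p(97)=133230930, p(98)=150198136, p(99)=169229875, p(100)=190569292, p(101)=214481126, p(102)=241265379, p(103)=271248950, p(104)=304801365, p(105)=342325709, p(106)=384276336, p(107)=431149389, p(108)=483502844, p(109)=541946240, p(110)=607163746, p(111)=679903203, p(112)=761002156, p(113)=851376628, p(114)=952050665, p(115)=1064144451, p(116)=1188908248, p(117)=1327710076, p(118)=1482074143, p(119)=1653668665, p(120)=1844349560, p(121)=2056148051, p(122)=2291320912, p(123)=2552338241, p(124)=2841940500, p(125)=3163127352, p(126)=3519222692, p(127)=3913864295, p(128)=4351078600, p(129)=4835271870, p(130)=5371315400, p(131)=5964539504, p(132)=6620830889, p(133)=7346629512, p(134)=8149040695, p(135)=9035836076, p(136)=10015581680, p(137)=11097645016, p(138)=12292341831, p(139)=13610949895, p(140)=15065878135, p(141)=16670689208, p(142)=18440293320, p(143)=20390982757, p(144)=22540654445, p(145)=24908858009, p(146)=27517052599, p(147)=30388671978, p(148)=33549419497, p(149)=37027355200, p(150)=40853235313, p(151)=45060624582, p(152)=49686288421, p(153)=54770336324, p(154)=60356673280, p(155)=66493182097.
Final step: p(156) = p(155) + p(154) - p(151) - p(149) + p(144) + p(141) - p(134) - p(130) + p(121) + p(116) - p(105) - p(99) + p(86) + p(79) - p(64) - p(56) + p(39) + p(30) - p(11) - p(1)
= 66493182097 + 60356673280 - 45060624582 - 37027355200 + 22540654445 + 16670689208 - 8149040695 - 5371315400 + 2056148051 + 1188908248 - 342325709 - 169229875 + 34262962 + 13848650 - 1741630 - 526823 + 31185 + 5604 - 56 - 1
= 73232243759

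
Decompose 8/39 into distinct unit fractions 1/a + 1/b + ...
1/5 + 1/195

Greedy algorithm:
8/39: ceiling(39/8) = 5, use 1/5
1/195: ceiling(195/1) = 195, use 1/195
Result: 8/39 = 1/5 + 1/195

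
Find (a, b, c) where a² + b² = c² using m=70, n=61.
(1179, 8540, 8621)

Euclid's formula: a = m² - n², b = 2mn, c = m² + n²
m = 70, n = 61
a = 70² - 61² = 4900 - 3721 = 1179
b = 2 × 70 × 61 = 8540
c = 70² + 61² = 4900 + 3721 = 8621
Verification: 1179² + 8540² = 1390041 + 72931600 = 74321641 = 8621² ✓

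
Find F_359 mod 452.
437

Matrix identity: Q^n = [[F_(n+1), F_n], [F_n, F_(n-1)]] with Q = [[1,1],[1,0]].
n = 359 = 101100111₂. Square-and-multiply, entries mod 452:
Q^1 = [[1,1],[1,0]]
Q^2 = (Q^1)² = [[2,1],[1,1]]
Q^5 = (Q^2)²·Q = [[8,5],[5,3]]
Q^11 = (Q^5)²·Q = [[144,89],[89,55]]
Q^22 = (Q^11)² = [[181,83],[83,98]]
Q^44 = (Q^22)² = [[326,105],[105,221]]
Q^89 = (Q^44)²·Q = [[264,233],[233,31]]
Q^179 = (Q^89)²·Q = [[168,137],[137,31]]
Q^359 = (Q^179)²·Q = [[128,437],[437,143]]
F_359 mod 452 = Q^359[0][1] = 437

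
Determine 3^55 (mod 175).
157

Repeated squaring. Binary of 55 = 110111.
3^1 ≡ 3 (mod 175); 3^2 ≡ 9 (mod 175); 3^4 ≡ 81 (mod 175); 3^8 ≡ 86 (mod 175); 3^16 ≡ 46 (mod 175); 3^32 ≡ 16 (mod 175)
3^55 = 3^1 × 3^2 × 3^4 × 3^16 × 3^32 ≡ 157 (mod 175)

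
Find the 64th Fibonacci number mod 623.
357

Matrix identity: Q^n = [[F_(n+1), F_n], [F_n, F_(n-1)]] with Q = [[1,1],[1,0]].
n = 64 = 1000000₂. Square-and-multiply, entries mod 623:
Q^1 = [[1,1],[1,0]]
Q^2 = (Q^1)² = [[2,1],[1,1]]
Q^4 = (Q^2)² = [[5,3],[3,2]]
Q^8 = (Q^4)² = [[34,21],[21,13]]
Q^16 = (Q^8)² = [[351,364],[364,610]]
Q^32 = (Q^16)² = [[267,301],[301,589]]
Q^64 = (Q^32)² = [[533,357],[357,176]]
F_64 mod 623 = Q^64[0][1] = 357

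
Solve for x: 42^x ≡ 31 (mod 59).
15

Baby-step giant-step with step n = ⌈√59⌉ = 8.
Baby steps 42^j mod 59 (j:value) for j=0..7: 0:1, 1:42, 2:53, 3:43, 4:36, 5:37, 6:20, 7:14.
Giant-step multiplier: 42^(-8) ≡ 42^(58-8) = 42^50 ≡ 29 (mod 59).
Giant steps γ_i = 31·29^i mod 59: γ_0=31, γ_1=14 (in table at j=7).
x = i·n + j = 1·8 + 7 = 15.
Check: 42^15 ≡ 31 (mod 59).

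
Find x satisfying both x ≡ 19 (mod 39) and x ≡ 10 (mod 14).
136

Using Chinese Remainder Theorem:
M = 39 × 14 = 546
M1 = 14, M2 = 39
y1 = 14^(-1) mod 39 = 14
y2 = 39^(-1) mod 14 = 9
x = (19×14×14 + 10×39×9) mod 546 = 136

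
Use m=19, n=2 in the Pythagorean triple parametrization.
(357, 76, 365)

Euclid's formula: a = m² - n², b = 2mn, c = m² + n²
m = 19, n = 2
a = 19² - 2² = 361 - 4 = 357
b = 2 × 19 × 2 = 76
c = 19² + 2² = 361 + 4 = 365
Verification: 357² + 76² = 127449 + 5776 = 133225 = 365² ✓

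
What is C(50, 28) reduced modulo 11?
6

Using Lucas' theorem:
Write n=50 and k=28 in base 11:
n in base 11: [4, 6]
k in base 11: [2, 6]
C(50,28) mod 11 = ∏ C(n_i, k_i) mod 11
Digit binomials (mod 11): C(4,2) = 6; C(6,6) = 1
Product: 6 × 1 = 6 ≡ 6 (mod 11)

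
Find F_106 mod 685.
283

Matrix identity: Q^n = [[F_(n+1), F_n], [F_n, F_(n-1)]] with Q = [[1,1],[1,0]].
n = 106 = 1101010₂. Square-and-multiply, entries mod 685:
Q^1 = [[1,1],[1,0]]
Q^3 = (Q^1)²·Q = [[3,2],[2,1]]
Q^6 = (Q^3)² = [[13,8],[8,5]]
Q^13 = (Q^6)²·Q = [[377,233],[233,144]]
Q^26 = (Q^13)² = [[508,148],[148,360]]
Q^53 = (Q^26)²·Q = [[172,488],[488,369]]
Q^106 = (Q^53)² = [[578,283],[283,295]]
F_106 mod 685 = Q^106[0][1] = 283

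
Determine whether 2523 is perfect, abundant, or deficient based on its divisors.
deficient

Proper divisors of 2523: sum = 1 + 3 + 29 + 87 + 841 = 961
Since 961 < 2523, 2523 is deficient.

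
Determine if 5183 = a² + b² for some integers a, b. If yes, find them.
Not possible

Factorization: 5183 = 71 × 73
By Fermat: n is sum of two squares iff every prime p ≡ 3 (mod 4) appears to even power.
Prime(s) ≡ 3 (mod 4) with odd exponent: [(71, 1)]
Therefore 5183 cannot be expressed as a² + b².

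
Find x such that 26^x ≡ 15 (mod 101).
79

Baby-step giant-step with step n = ⌈√101⌉ = 11.
Baby steps 26^j mod 101 (j:value) for j=0..10: 0:1, 1:26, 2:70, 3:2, 4:52, 5:39, 6:4, 7:3, 8:78, 9:8, 10:6.
Giant-step multiplier: 26^(-11) ≡ 26^(100-11) = 26^89 ≡ 90 (mod 101).
Giant steps γ_i = 15·90^i mod 101: γ_0=15, γ_1=37, γ_2=98, γ_3=33, γ_4=41, γ_5=54, γ_6=12, γ_7=70 (in table at j=2).
x = i·n + j = 7·11 + 2 = 79.
Check: 26^79 ≡ 15 (mod 101).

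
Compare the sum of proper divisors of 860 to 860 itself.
abundant

Proper divisors of 860: sum = 1 + 2 + 4 + 5 + 10 + 20 + 43 + 86 + 172 + 215 + 430 = 988
Since 988 > 860, 860 is abundant.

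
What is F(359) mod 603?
442

Matrix identity: Q^n = [[F_(n+1), F_n], [F_n, F_(n-1)]] with Q = [[1,1],[1,0]].
n = 359 = 101100111₂. Square-and-multiply, entries mod 603:
Q^1 = [[1,1],[1,0]]
Q^2 = (Q^1)² = [[2,1],[1,1]]
Q^5 = (Q^2)²·Q = [[8,5],[5,3]]
Q^11 = (Q^5)²·Q = [[144,89],[89,55]]
Q^22 = (Q^11)² = [[316,224],[224,92]]
Q^44 = (Q^22)² = [[488,339],[339,149]]
Q^89 = (Q^44)²·Q = [[379,310],[310,69]]
Q^179 = (Q^89)²·Q = [[540,350],[350,190]]
Q^359 = (Q^179)²·Q = [[270,442],[442,431]]
F_359 mod 603 = Q^359[0][1] = 442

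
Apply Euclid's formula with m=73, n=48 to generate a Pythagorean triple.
(3025, 7008, 7633)

Euclid's formula: a = m² - n², b = 2mn, c = m² + n²
m = 73, n = 48
a = 73² - 48² = 5329 - 2304 = 3025
b = 2 × 73 × 48 = 7008
c = 73² + 48² = 5329 + 2304 = 7633
Verification: 3025² + 7008² = 9150625 + 49112064 = 58262689 = 7633² ✓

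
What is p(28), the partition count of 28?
3718

p(n) counts ways to write n as a sum of positive integers (order ignored).
Euler's pentagonal recurrence: p(k) = p(k-1) + p(k-2) - p(k-5) - p(k-7) + p(k-12) + p(k-15) - ... (offsets j(3j∓1)/2, signs ++--, p(0)=1, p(<0)=0).
DP table for k = 0..27: p(0)=1, p(1)=1, p(2)=2, p(3)=3, p(4)=5, p(5)=7, p(6)=11, p(7)=15, p(8)=22, p(9)=30, p(10)=42, p(11)=56, p(12)=77, p(13)=101, p(14)=135, p(15)=176, p(16)=231, p(17)=297, p(18)=385, p(19)=490, p(20)=627, p(21)=792, p(22)=1002, p(23)=1255, p(24)=1575, p(25)=1958, p(26)=2436, p(27)=3010.
Final step: p(28) = p(27) + p(26) - p(23) - p(21) + p(16) + p(13) - p(6) - p(2)
= 3010 + 2436 - 1255 - 792 + 231 + 101 - 11 - 2
= 3718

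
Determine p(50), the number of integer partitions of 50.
204226

p(n) counts ways to write n as a sum of positive integers (order ignored).
Euler's pentagonal recurrence: p(k) = p(k-1) + p(k-2) - p(k-5) - p(k-7) + p(k-12) + p(k-15) - ... (offsets j(3j∓1)/2, signs ++--, p(0)=1, p(<0)=0).
DP table for k = 0..49: p(0)=1, p(1)=1, p(2)=2, p(3)=3, p(4)=5, p(5)=7, p(6)=11, p(7)=15, p(8)=22, p(9)=30, p(10)=42, p(11)=56, p(12)=77, p(13)=101, p(14)=135, p(15)=176, p(16)=231, p(17)=297, p(18)=385, p(19)=490, p(20)=627, p(21)=792, p(22)=1002, p(23)=1255, p(24)=1575, p(25)=1958, p(26)=2436, p(27)=3010, p(28)=3718, p(29)=4565, p(30)=5604, p(31)=6842, p(32)=8349, p(33)=10143, p(34)=12310, p(35)=14883, p(36)=17977, p(37)=21637, p(38)=26015, p(39)=31185, p(40)=37338, p(41)=44583, p(42)=53174, p(43)=63261, p(44)=75175, p(45)=89134, p(46)=105558, p(47)=124754, p(48)=147273, p(49)=173525.
Final step: p(50) = p(49) + p(48) - p(45) - p(43) + p(38) + p(35) - p(28) - p(24) + p(15) + p(10)
= 173525 + 147273 - 89134 - 63261 + 26015 + 14883 - 3718 - 1575 + 176 + 42
= 204226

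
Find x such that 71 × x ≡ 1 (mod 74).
49

gcd(71, 74) = 1, so the inverse exists.
Extended Euclidean algorithm on (74, 71):
74 = 1 × 71 + 3  ⟹  3 = (1)·74 + (-1)·71
71 = 23 × 3 + 2  ⟹  2 = (-23)·74 + (24)·71
3 = 1 × 2 + 1  ⟹  1 = (24)·74 + (-25)·71
So (-25)·71 ≡ 1 (mod 74), i.e. 71^(-1) ≡ -25 ≡ 49 (mod 74).
Check: 71 × 49 = 3479 ≡ 1 (mod 74)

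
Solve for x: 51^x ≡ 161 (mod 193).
14

Baby-step giant-step with step n = ⌈√193⌉ = 14.
Baby steps 51^j mod 193 (j:value) for j=0..13: 0:1, 1:51, 2:92, 3:60, 4:165, 5:116, 6:126, 7:57, 8:12, 9:33, 10:139, 11:141, 12:50, 13:41.
Giant-step multiplier: 51^(-14) ≡ 51^(192-14) = 51^178 ≡ 6 (mod 193).
Giant steps γ_i = 161·6^i mod 193: γ_0=161, γ_1=1 (in table at j=0).
x = i·n + j = 1·14 + 0 = 14.
Check: 51^14 ≡ 161 (mod 193).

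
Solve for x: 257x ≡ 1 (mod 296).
129

gcd(257, 296) = 1, so the inverse exists.
Extended Euclidean algorithm on (296, 257):
296 = 1 × 257 + 39  ⟹  39 = (1)·296 + (-1)·257
257 = 6 × 39 + 23  ⟹  23 = (-6)·296 + (7)·257
39 = 1 × 23 + 16  ⟹  16 = (7)·296 + (-8)·257
23 = 1 × 16 + 7  ⟹  7 = (-13)·296 + (15)·257
16 = 2 × 7 + 2  ⟹  2 = (33)·296 + (-38)·257
7 = 3 × 2 + 1  ⟹  1 = (-112)·296 + (129)·257
So (129)·257 ≡ 1 (mod 296), i.e. 257^(-1) ≡ 129 (mod 296).
Check: 257 × 129 = 33153 ≡ 1 (mod 296)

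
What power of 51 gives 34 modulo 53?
37

Baby-step giant-step with step n = ⌈√53⌉ = 8.
Baby steps 51^j mod 53 (j:value) for j=0..7: 0:1, 1:51, 2:4, 3:45, 4:16, 5:21, 6:11, 7:31.
Giant-step multiplier: 51^(-8) ≡ 51^(52-8) = 51^44 ≡ 47 (mod 53).
Giant steps γ_i = 34·47^i mod 53: γ_0=34, γ_1=8, γ_2=5, γ_3=23, γ_4=21 (in table at j=5).
x = i·n + j = 4·8 + 5 = 37.
Check: 51^37 ≡ 34 (mod 53).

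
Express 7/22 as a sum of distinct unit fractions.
1/4 + 1/15 + 1/660

Greedy algorithm:
7/22: ceiling(22/7) = 4, use 1/4
3/44: ceiling(44/3) = 15, use 1/15
1/660: ceiling(660/1) = 660, use 1/660
Result: 7/22 = 1/4 + 1/15 + 1/660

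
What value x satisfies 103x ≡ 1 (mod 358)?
73

gcd(103, 358) = 1, so the inverse exists.
Extended Euclidean algorithm on (358, 103):
358 = 3 × 103 + 49  ⟹  49 = (1)·358 + (-3)·103
103 = 2 × 49 + 5  ⟹  5 = (-2)·358 + (7)·103
49 = 9 × 5 + 4  ⟹  4 = (19)·358 + (-66)·103
5 = 1 × 4 + 1  ⟹  1 = (-21)·358 + (73)·103
So (73)·103 ≡ 1 (mod 358), i.e. 103^(-1) ≡ 73 (mod 358).
Check: 103 × 73 = 7519 ≡ 1 (mod 358)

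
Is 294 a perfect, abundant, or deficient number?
abundant

Proper divisors of 294: sum = 1 + 2 + 3 + 6 + 7 + 14 + 21 + 42 + 49 + 98 + 147 = 390
Since 390 > 294, 294 is abundant.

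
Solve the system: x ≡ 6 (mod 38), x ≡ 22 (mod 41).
842

Using Chinese Remainder Theorem:
M = 38 × 41 = 1558
M1 = 41, M2 = 38
y1 = 41^(-1) mod 38 = 13
y2 = 38^(-1) mod 41 = 27
x = (6×41×13 + 22×38×27) mod 1558 = 842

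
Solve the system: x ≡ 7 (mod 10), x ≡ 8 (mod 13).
47

Using Chinese Remainder Theorem:
M = 10 × 13 = 130
M1 = 13, M2 = 10
y1 = 13^(-1) mod 10 = 7
y2 = 10^(-1) mod 13 = 4
x = (7×13×7 + 8×10×4) mod 130 = 47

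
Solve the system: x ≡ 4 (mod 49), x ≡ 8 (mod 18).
494

Using Chinese Remainder Theorem:
M = 49 × 18 = 882
M1 = 18, M2 = 49
y1 = 18^(-1) mod 49 = 30
y2 = 49^(-1) mod 18 = 7
x = (4×18×30 + 8×49×7) mod 882 = 494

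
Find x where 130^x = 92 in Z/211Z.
179

Baby-step giant-step with step n = ⌈√211⌉ = 15.
Baby steps 130^j mod 211 (j:value) for j=0..14: 0:1, 1:130, 2:20, 3:68, 4:189, 5:94, 6:193, 7:192, 8:62, 9:42, 10:185, 11:207, 12:113, 13:131, 14:150.
Giant-step multiplier: 130^(-15) ≡ 130^(210-15) = 130^195 ≡ 12 (mod 211).
Giant steps γ_i = 92·12^i mod 211: γ_0=92, γ_1=49, γ_2=166, γ_3=93, γ_4=61, γ_5=99, γ_6=133, γ_7=119, γ_8=162, γ_9=45, γ_10=118, γ_11=150 (in table at j=14).
x = i·n + j = 11·15 + 14 = 179.
Check: 130^179 ≡ 92 (mod 211).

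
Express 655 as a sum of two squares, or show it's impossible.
Not possible

Factorization: 655 = 5 × 131
By Fermat: n is sum of two squares iff every prime p ≡ 3 (mod 4) appears to even power.
Prime(s) ≡ 3 (mod 4) with odd exponent: [(131, 1)]
Therefore 655 cannot be expressed as a² + b².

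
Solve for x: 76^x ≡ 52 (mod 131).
120

Baby-step giant-step with step n = ⌈√131⌉ = 12.
Baby steps 76^j mod 131 (j:value) for j=0..11: 0:1, 1:76, 2:12, 3:126, 4:13, 5:71, 6:25, 7:66, 8:38, 9:6, 10:63, 11:72.
Giant-step multiplier: 76^(-12) ≡ 76^(130-12) = 76^118 ≡ 48 (mod 131).
Giant steps γ_i = 52·48^i mod 131: γ_0=52, γ_1=7, γ_2=74, γ_3=15, γ_4=65, γ_5=107, γ_6=27, γ_7=117, γ_8=114, γ_9=101, γ_10=1 (in table at j=0).
x = i·n + j = 10·12 + 0 = 120.
Check: 76^120 ≡ 52 (mod 131).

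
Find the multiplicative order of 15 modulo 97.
96

97 is prime, so ord(15) divides φ(97) = 96.
Divisors of 96: 1, 2, 3, 4, 6, 8, 12, 16, 24, 32, 48, 96.
Repeated squaring: 15^1 ≡ 15, 15^2 ≡ 31, 15^4 ≡ 88, 15^8 ≡ 81, 15^16 ≡ 62, 15^32 ≡ 61, 15^64 ≡ 35 (mod 97).
Test 15^d mod 97 for each divisor d in increasing order:
15^1 ≡ 15
15^2 ≡ 31
15^3 = 15^2·15^1 ≡ 77
15^4 ≡ 88
15^6 = 15^4·15^2 ≡ 12
15^8 ≡ 81
15^12 = 15^8·15^4 ≡ 47
15^16 ≡ 62
15^24 = 15^16·15^8 ≡ 75
15^32 ≡ 61
15^48 = 15^32·15^16 ≡ 96
15^96 = 15^64·15^32 ≡ 1  ← first divisor giving 1
The order is 96.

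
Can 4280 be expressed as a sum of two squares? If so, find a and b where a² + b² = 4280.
Not possible

Factorization: 4280 = 2^3 × 5 × 107
By Fermat: n is sum of two squares iff every prime p ≡ 3 (mod 4) appears to even power.
Prime(s) ≡ 3 (mod 4) with odd exponent: [(107, 1)]
Therefore 4280 cannot be expressed as a² + b².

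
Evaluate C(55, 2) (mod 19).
3

Using Lucas' theorem:
Write n=55 and k=2 in base 19:
n in base 19: [2, 17]
k in base 19: [0, 2]
C(55,2) mod 19 = ∏ C(n_i, k_i) mod 19
Digit binomials (mod 19): C(2,0) = 1; C(17,2) = 136 ≡ 3
Product: 1 × 3 = 3 ≡ 3 (mod 19)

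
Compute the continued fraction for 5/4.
[1; 4]

Euclidean algorithm steps:
5 = 1 × 4 + 1
4 = 4 × 1 + 0
Continued fraction: [1; 4]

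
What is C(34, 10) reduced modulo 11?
0

Using Lucas' theorem:
Write n=34 and k=10 in base 11:
n in base 11: [3, 1]
k in base 11: [0, 10]
C(34,10) mod 11 = ∏ C(n_i, k_i) mod 11
Digit binomials (mod 11): C(3,0) = 1; C(1,10) = 0 (k_i > n_i)
Product: 1 × 0 = 0 ≡ 0 (mod 11)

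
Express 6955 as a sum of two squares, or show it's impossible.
Not possible

Factorization: 6955 = 5 × 13 × 107
By Fermat: n is sum of two squares iff every prime p ≡ 3 (mod 4) appears to even power.
Prime(s) ≡ 3 (mod 4) with odd exponent: [(107, 1)]
Therefore 6955 cannot be expressed as a² + b².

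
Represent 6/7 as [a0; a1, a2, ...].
[0; 1, 6]

Euclidean algorithm steps:
6 = 0 × 7 + 6
7 = 1 × 6 + 1
6 = 6 × 1 + 0
Continued fraction: [0; 1, 6]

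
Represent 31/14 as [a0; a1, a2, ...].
[2; 4, 1, 2]

Euclidean algorithm steps:
31 = 2 × 14 + 3
14 = 4 × 3 + 2
3 = 1 × 2 + 1
2 = 2 × 1 + 0
Continued fraction: [2; 4, 1, 2]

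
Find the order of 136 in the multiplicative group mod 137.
2

137 is prime, so ord(136) divides φ(137) = 136.
Divisors of 136: 1, 2, 4, 8, 17, 34, 68, 136.
Repeated squaring: 136^1 ≡ 136, 136^2 ≡ 1, 136^4 ≡ 1, 136^8 ≡ 1, 136^16 ≡ 1, 136^32 ≡ 1, 136^64 ≡ 1, 136^128 ≡ 1 (mod 137).
Test 136^d mod 137 for each divisor d in increasing order:
136^1 ≡ 136
136^2 ≡ 1  ← first divisor giving 1
The order is 2.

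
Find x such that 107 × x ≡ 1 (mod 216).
107

gcd(107, 216) = 1, so the inverse exists.
Extended Euclidean algorithm on (216, 107):
216 = 2 × 107 + 2  ⟹  2 = (1)·216 + (-2)·107
107 = 53 × 2 + 1  ⟹  1 = (-53)·216 + (107)·107
So (107)·107 ≡ 1 (mod 216), i.e. 107^(-1) ≡ 107 (mod 216).
Check: 107 × 107 = 11449 ≡ 1 (mod 216)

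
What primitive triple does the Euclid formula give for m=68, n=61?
(903, 8296, 8345)

Euclid's formula: a = m² - n², b = 2mn, c = m² + n²
m = 68, n = 61
a = 68² - 61² = 4624 - 3721 = 903
b = 2 × 68 × 61 = 8296
c = 68² + 61² = 4624 + 3721 = 8345
Verification: 903² + 8296² = 815409 + 68823616 = 69639025 = 8345² ✓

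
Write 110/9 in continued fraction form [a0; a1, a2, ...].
[12; 4, 2]

Euclidean algorithm steps:
110 = 12 × 9 + 2
9 = 4 × 2 + 1
2 = 2 × 1 + 0
Continued fraction: [12; 4, 2]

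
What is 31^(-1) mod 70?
61

gcd(31, 70) = 1, so the inverse exists.
Extended Euclidean algorithm on (70, 31):
70 = 2 × 31 + 8  ⟹  8 = (1)·70 + (-2)·31
31 = 3 × 8 + 7  ⟹  7 = (-3)·70 + (7)·31
8 = 1 × 7 + 1  ⟹  1 = (4)·70 + (-9)·31
So (-9)·31 ≡ 1 (mod 70), i.e. 31^(-1) ≡ -9 ≡ 61 (mod 70).
Check: 31 × 61 = 1891 ≡ 1 (mod 70)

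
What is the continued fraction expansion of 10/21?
[0; 2, 10]

Euclidean algorithm steps:
10 = 0 × 21 + 10
21 = 2 × 10 + 1
10 = 10 × 1 + 0
Continued fraction: [0; 2, 10]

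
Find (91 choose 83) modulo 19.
13

Using Lucas' theorem:
Write n=91 and k=83 in base 19:
n in base 19: [4, 15]
k in base 19: [4, 7]
C(91,83) mod 19 = ∏ C(n_i, k_i) mod 19
Digit binomials (mod 19): C(4,4) = 1; C(15,7) = 6435 ≡ 13
Product: 1 × 13 = 13 ≡ 13 (mod 19)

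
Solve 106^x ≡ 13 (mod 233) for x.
210

Baby-step giant-step with step n = ⌈√233⌉ = 16.
Baby steps 106^j mod 233 (j:value) for j=0..15: 0:1, 1:106, 2:52, 3:153, 4:141, 5:34, 6:109, 7:137, 8:76, 9:134, 10:224, 11:211, 12:231, 13:21, 14:129, 15:160.
Giant-step multiplier: 106^(-16) ≡ 106^(232-16) = 106^216 ≡ 19 (mod 233).
Giant steps γ_i = 13·19^i mod 233: γ_0=13, γ_1=14, γ_2=33, γ_3=161, γ_4=30, γ_5=104, γ_6=112, γ_7=31, γ_8=123, γ_9=7, γ_10=133, γ_11=197, γ_12=15, γ_13=52 (in table at j=2).
x = i·n + j = 13·16 + 2 = 210.
Check: 106^210 ≡ 13 (mod 233).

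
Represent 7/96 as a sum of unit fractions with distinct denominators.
1/14 + 1/672

Greedy algorithm:
7/96: ceiling(96/7) = 14, use 1/14
1/672: ceiling(672/1) = 672, use 1/672
Result: 7/96 = 1/14 + 1/672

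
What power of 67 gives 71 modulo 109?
102

Baby-step giant-step with step n = ⌈√109⌉ = 11.
Baby steps 67^j mod 109 (j:value) for j=0..10: 0:1, 1:67, 2:20, 3:32, 4:73, 5:95, 6:43, 7:47, 8:97, 9:68, 10:87.
Giant-step multiplier: 67^(-11) ≡ 67^(108-11) = 67^97 ≡ 65 (mod 109).
Giant steps γ_i = 71·65^i mod 109: γ_0=71, γ_1=37, γ_2=7, γ_3=19, γ_4=36, γ_5=51, γ_6=45, γ_7=91, γ_8=29, γ_9=32 (in table at j=3).
x = i·n + j = 9·11 + 3 = 102.
Check: 67^102 ≡ 71 (mod 109).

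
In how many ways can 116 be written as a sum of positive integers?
1188908248

p(n) counts ways to write n as a sum of positive integers (order ignored).
Euler's pentagonal recurrence: p(k) = p(k-1) + p(k-2) - p(k-5) - p(k-7) + p(k-12) + p(k-15) - ... (offsets j(3j∓1)/2, signs ++--, p(0)=1, p(<0)=0).
DP table for k = 0..115: p(0)=1, p(1)=1, p(2)=2, p(3)=3, p(4)=5, p(5)=7, p(6)=11, p(7)=15, p(8)=22, p(9)=30, p(10)=42, p(11)=56, p(12)=77, p(13)=101, p(14)=135, p(15)=176, p(16)=231, p(17)=297, p(18)=385, p(19)=490, p(20)=627, p(21)=792, p(22)=1002, p(23)=1255, p(24)=1575, p(25)=1958, p(26)=2436, p(27)=3010, p(28)=3718, p(29)=4565, p(30)=5604, p(31)=6842, p(32)=8349, p(33)=10143, p(34)=12310, p(35)=14883, p(36)=17977, p(37)=21637, p(38)=26015, p(39)=31185, p(40)=37338, p(41)=44583, p(42)=53174, p(43)=63261, p(44)=75175, p(45)=89134, p(46)=105558, p(47)=124754, p(48)=147273, p(49)=173525, p(50)=204226, p(51)=239943, p(52)=281589, p(53)=329931, p(54)=386155, p(55)=451276, p(56)=526823, p(57)=614154, p(58)=715220, p(59)=831820, p(60)=966467, p(61)=1121505, p(62)=1300156, p(63)=1505499, p(64)=1741630, p(65)=2012558, p(66)=2323520, p(67)=2679689, p(68)=3087735, p(69)=3554345, p(70)=4087968, p(71)=4697205, p(72)=5392783, p(73)=6185689, p(74)=7089500, p(75)=8118264, p(76)=9289091, p(77)=10619863, p(78)=12132164, p(79)=13848650, p(80)=15796476, p(81)=18004327, p(82)=20506255, p(83)=23338469, p(84)=26543660, p(85)=30167357, p(86)=34262962, p(87)=38887673, p(88)=44108109, p(89)=49995925, p(90)=56634173, p(91)=64112359, p(92)=72533807, p(93)=82010177, p(94)=92669720, p(95)=104651419, p(96)=118114304, p(97)=133230930, p(98)=150198136, p(99)=169229875, p(100)=190569292, p(101)=214481126, p(102)=241265379, p(103)=271248950, p(104)=304801365, p(105)=342325709, p(106)=384276336, p(107)=431149389, p(108)=483502844, p(109)=541946240, p(110)=607163746, p(111)=679903203, p(112)=761002156, p(113)=851376628, p(114)=952050665, p(115)=1064144451.
Final step: p(116) = p(115) + p(114) - p(111) - p(109) + p(104) + p(101) - p(94) - p(90) + p(81) + p(76) - p(65) - p(59) + p(46) + p(39) - p(24) - p(16)
= 1064144451 + 952050665 - 679903203 - 541946240 + 304801365 + 214481126 - 92669720 - 56634173 + 18004327 + 9289091 - 2012558 - 831820 + 105558 + 31185 - 1575 - 231
= 1188908248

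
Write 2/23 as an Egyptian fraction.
1/12 + 1/276

Greedy algorithm:
2/23: ceiling(23/2) = 12, use 1/12
1/276: ceiling(276/1) = 276, use 1/276
Result: 2/23 = 1/12 + 1/276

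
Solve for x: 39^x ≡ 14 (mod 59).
35

Baby-step giant-step with step n = ⌈√59⌉ = 8.
Baby steps 39^j mod 59 (j:value) for j=0..7: 0:1, 1:39, 2:46, 3:24, 4:51, 5:42, 6:45, 7:44.
Giant-step multiplier: 39^(-8) ≡ 39^(58-8) = 39^50 ≡ 12 (mod 59).
Giant steps γ_i = 14·12^i mod 59: γ_0=14, γ_1=50, γ_2=10, γ_3=2, γ_4=24 (in table at j=3).
x = i·n + j = 4·8 + 3 = 35.
Check: 39^35 ≡ 14 (mod 59).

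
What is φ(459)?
288

459 = 3^3 × 17
φ(n) = n × ∏(1 - 1/p) for each prime p dividing n
φ(459) = 459 × (1 - 1/3) × (1 - 1/17) = 288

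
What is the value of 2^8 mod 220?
36

Repeated squaring. Binary of 8 = 1000.
2^1 ≡ 2 (mod 220); 2^2 ≡ 4 (mod 220); 2^4 ≡ 16 (mod 220); 2^8 ≡ 36 (mod 220)
2^8 = 2^8 ≡ 36 (mod 220)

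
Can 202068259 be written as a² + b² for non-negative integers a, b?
Not possible

Factorization: 202068259 = 29 × 191^3
By Fermat: n is sum of two squares iff every prime p ≡ 3 (mod 4) appears to even power.
Prime(s) ≡ 3 (mod 4) with odd exponent: [(191, 3)]
Therefore 202068259 cannot be expressed as a² + b².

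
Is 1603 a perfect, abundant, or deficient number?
deficient

Proper divisors of 1603: sum = 1 + 7 + 229 = 237
Since 237 < 1603, 1603 is deficient.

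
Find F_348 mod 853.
557

Matrix identity: Q^n = [[F_(n+1), F_n], [F_n, F_(n-1)]] with Q = [[1,1],[1,0]].
n = 348 = 101011100₂. Square-and-multiply, entries mod 853:
Q^1 = [[1,1],[1,0]]
Q^2 = (Q^1)² = [[2,1],[1,1]]
Q^5 = (Q^2)²·Q = [[8,5],[5,3]]
Q^10 = (Q^5)² = [[89,55],[55,34]]
Q^21 = (Q^10)²·Q = [[651,710],[710,794]]
Q^43 = (Q^21)²·Q = [[481,690],[690,644]]
Q^87 = (Q^43)²·Q = [[344,324],[324,20]]
Q^174 = (Q^87)² = [[679,222],[222,457]]
Q^348 = (Q^174)² = [[231,557],[557,527]]
F_348 mod 853 = Q^348[0][1] = 557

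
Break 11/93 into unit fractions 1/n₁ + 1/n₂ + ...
1/9 + 1/140 + 1/39060

Greedy algorithm:
11/93: ceiling(93/11) = 9, use 1/9
2/279: ceiling(279/2) = 140, use 1/140
1/39060: ceiling(39060/1) = 39060, use 1/39060
Result: 11/93 = 1/9 + 1/140 + 1/39060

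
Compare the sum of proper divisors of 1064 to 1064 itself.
abundant

Proper divisors of 1064: sum = 1 + 2 + 4 + 7 + 8 + 14 + 19 + 28 + 38 + 56 + 76 + 133 + 152 + 266 + 532 = 1336
Since 1336 > 1064, 1064 is abundant.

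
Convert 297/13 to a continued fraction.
[22; 1, 5, 2]

Euclidean algorithm steps:
297 = 22 × 13 + 11
13 = 1 × 11 + 2
11 = 5 × 2 + 1
2 = 2 × 1 + 0
Continued fraction: [22; 1, 5, 2]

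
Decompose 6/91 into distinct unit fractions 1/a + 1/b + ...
1/16 + 1/292 + 1/106288

Greedy algorithm:
6/91: ceiling(91/6) = 16, use 1/16
5/1456: ceiling(1456/5) = 292, use 1/292
1/106288: ceiling(106288/1) = 106288, use 1/106288
Result: 6/91 = 1/16 + 1/292 + 1/106288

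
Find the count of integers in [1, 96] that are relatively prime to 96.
32

96 = 2^5 × 3
φ(n) = n × ∏(1 - 1/p) for each prime p dividing n
φ(96) = 96 × (1 - 1/2) × (1 - 1/3) = 32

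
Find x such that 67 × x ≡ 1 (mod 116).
71

gcd(67, 116) = 1, so the inverse exists.
Extended Euclidean algorithm on (116, 67):
116 = 1 × 67 + 49  ⟹  49 = (1)·116 + (-1)·67
67 = 1 × 49 + 18  ⟹  18 = (-1)·116 + (2)·67
49 = 2 × 18 + 13  ⟹  13 = (3)·116 + (-5)·67
18 = 1 × 13 + 5  ⟹  5 = (-4)·116 + (7)·67
13 = 2 × 5 + 3  ⟹  3 = (11)·116 + (-19)·67
5 = 1 × 3 + 2  ⟹  2 = (-15)·116 + (26)·67
3 = 1 × 2 + 1  ⟹  1 = (26)·116 + (-45)·67
So (-45)·67 ≡ 1 (mod 116), i.e. 67^(-1) ≡ -45 ≡ 71 (mod 116).
Check: 67 × 71 = 4757 ≡ 1 (mod 116)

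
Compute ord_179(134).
178

179 is prime, so ord(134) divides φ(179) = 178.
Divisors of 178: 1, 2, 89, 178.
Repeated squaring: 134^1 ≡ 134, 134^2 ≡ 56, 134^4 ≡ 93, 134^8 ≡ 57, 134^16 ≡ 27, 134^32 ≡ 13, 134^64 ≡ 169, 134^128 ≡ 100 (mod 179).
Test 134^d mod 179 for each divisor d in increasing order:
134^1 ≡ 134
134^2 ≡ 56
134^89 = 134^64·134^16·134^8·134^1 ≡ 178
134^178 = 134^128·134^32·134^16·134^2 ≡ 1  ← first divisor giving 1
The order is 178.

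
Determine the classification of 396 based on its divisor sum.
abundant

Proper divisors of 396: sum = 1 + 2 + 3 + 4 + 6 + 9 + 11 + 12 + ... + 66 + 99 + 132 + 198 (17 divisors) = 696
Since 696 > 396, 396 is abundant.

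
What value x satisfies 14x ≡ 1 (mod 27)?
2

gcd(14, 27) = 1, so the inverse exists.
Extended Euclidean algorithm on (27, 14):
27 = 1 × 14 + 13  ⟹  13 = (1)·27 + (-1)·14
14 = 1 × 13 + 1  ⟹  1 = (-1)·27 + (2)·14
So (2)·14 ≡ 1 (mod 27), i.e. 14^(-1) ≡ 2 (mod 27).
Check: 14 × 2 = 28 ≡ 1 (mod 27)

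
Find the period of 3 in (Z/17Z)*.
16

17 is prime, so ord(3) divides φ(17) = 16.
Divisors of 16: 1, 2, 4, 8, 16.
Repeated squaring: 3^1 ≡ 3, 3^2 ≡ 9, 3^4 ≡ 13, 3^8 ≡ 16, 3^16 ≡ 1 (mod 17).
Test 3^d mod 17 for each divisor d in increasing order:
3^1 ≡ 3
3^2 ≡ 9
3^4 ≡ 13
3^8 ≡ 16
3^16 ≡ 1  ← first divisor giving 1
The order is 16.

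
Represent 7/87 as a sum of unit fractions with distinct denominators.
1/13 + 1/283 + 1/320073

Greedy algorithm:
7/87: ceiling(87/7) = 13, use 1/13
4/1131: ceiling(1131/4) = 283, use 1/283
1/320073: ceiling(320073/1) = 320073, use 1/320073
Result: 7/87 = 1/13 + 1/283 + 1/320073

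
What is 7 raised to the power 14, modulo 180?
49

Repeated squaring. Binary of 14 = 1110.
7^1 ≡ 7 (mod 180); 7^2 ≡ 49 (mod 180); 7^4 ≡ 61 (mod 180); 7^8 ≡ 121 (mod 180)
7^14 = 7^2 × 7^4 × 7^8 ≡ 49 (mod 180)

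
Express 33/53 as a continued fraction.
[0; 1, 1, 1, 1, 1, 6]

Euclidean algorithm steps:
33 = 0 × 53 + 33
53 = 1 × 33 + 20
33 = 1 × 20 + 13
20 = 1 × 13 + 7
13 = 1 × 7 + 6
7 = 1 × 6 + 1
6 = 6 × 1 + 0
Continued fraction: [0; 1, 1, 1, 1, 1, 6]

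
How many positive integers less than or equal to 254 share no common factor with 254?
126

254 = 2 × 127
φ(n) = n × ∏(1 - 1/p) for each prime p dividing n
φ(254) = 254 × (1 - 1/2) × (1 - 1/127) = 126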